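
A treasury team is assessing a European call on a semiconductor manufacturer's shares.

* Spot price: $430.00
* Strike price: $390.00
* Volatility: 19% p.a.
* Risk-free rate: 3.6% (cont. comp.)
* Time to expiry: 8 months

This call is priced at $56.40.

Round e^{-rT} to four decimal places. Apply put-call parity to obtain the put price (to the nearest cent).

$7.16

e^(−rT) = e^(−0.036·0.6667) = 0.9763
Put-call parity: C − P = S − K·e^(−rT) = 430 − 390·0.9763 = 430 − 380.7570 = 49.2430
P = C − (C − P) = 56.40 − (49.2430) = 7.1570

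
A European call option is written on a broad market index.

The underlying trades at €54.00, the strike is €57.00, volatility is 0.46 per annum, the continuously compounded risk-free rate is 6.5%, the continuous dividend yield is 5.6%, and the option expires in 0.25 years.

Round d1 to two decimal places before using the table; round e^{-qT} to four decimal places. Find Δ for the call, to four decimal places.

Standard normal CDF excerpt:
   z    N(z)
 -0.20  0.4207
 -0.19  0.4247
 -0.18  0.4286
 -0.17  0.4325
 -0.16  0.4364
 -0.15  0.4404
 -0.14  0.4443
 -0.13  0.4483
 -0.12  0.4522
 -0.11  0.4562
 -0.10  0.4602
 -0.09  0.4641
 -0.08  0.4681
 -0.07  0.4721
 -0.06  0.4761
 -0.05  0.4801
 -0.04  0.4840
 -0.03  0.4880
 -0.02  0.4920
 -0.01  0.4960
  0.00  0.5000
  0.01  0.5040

σ√T = 0.46·√0.25 = 0.2300
ln(S/K) + (r − q + σ²/2)T = ln(54/57) + (0.065 − 0.056 + 0.46²/2)·0.25 = -0.0541 + 0.0287 = -0.0254
d₁ = -0.0254 / 0.2300 = -0.1103 ⇒ -0.11
N(d₁) = N(-0.11) = 0.4562
Δ_call = exp(−qT)·N(d₁) = 0.9861·0.4562 = 0.4499

0.4499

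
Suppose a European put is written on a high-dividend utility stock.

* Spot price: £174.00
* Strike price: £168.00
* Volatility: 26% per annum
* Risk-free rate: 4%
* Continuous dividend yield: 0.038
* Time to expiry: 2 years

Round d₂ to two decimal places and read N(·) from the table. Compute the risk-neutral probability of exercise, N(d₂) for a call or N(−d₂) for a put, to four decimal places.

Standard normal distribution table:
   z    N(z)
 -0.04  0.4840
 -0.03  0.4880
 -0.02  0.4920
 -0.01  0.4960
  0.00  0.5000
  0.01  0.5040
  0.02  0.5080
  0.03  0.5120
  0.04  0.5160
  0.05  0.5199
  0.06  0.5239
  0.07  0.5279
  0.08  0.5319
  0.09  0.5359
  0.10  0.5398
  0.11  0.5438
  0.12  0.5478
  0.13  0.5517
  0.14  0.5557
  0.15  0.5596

0.5319

σ√T = 0.26·√2 = 0.3677
d₁ = [ln(174/168) + (0.04 − 0.038 + ½·0.26²)·2] / (σ√T) = (0.0351 + 0.0716) / 0.3677 = 0.2902 → 0.29
d₂ = 0.2902 − 0.3677 = -0.0775 → -0.08
Risk-neutral Pr[S_T < K] = N(−d₂) = N(0.08) = 0.5319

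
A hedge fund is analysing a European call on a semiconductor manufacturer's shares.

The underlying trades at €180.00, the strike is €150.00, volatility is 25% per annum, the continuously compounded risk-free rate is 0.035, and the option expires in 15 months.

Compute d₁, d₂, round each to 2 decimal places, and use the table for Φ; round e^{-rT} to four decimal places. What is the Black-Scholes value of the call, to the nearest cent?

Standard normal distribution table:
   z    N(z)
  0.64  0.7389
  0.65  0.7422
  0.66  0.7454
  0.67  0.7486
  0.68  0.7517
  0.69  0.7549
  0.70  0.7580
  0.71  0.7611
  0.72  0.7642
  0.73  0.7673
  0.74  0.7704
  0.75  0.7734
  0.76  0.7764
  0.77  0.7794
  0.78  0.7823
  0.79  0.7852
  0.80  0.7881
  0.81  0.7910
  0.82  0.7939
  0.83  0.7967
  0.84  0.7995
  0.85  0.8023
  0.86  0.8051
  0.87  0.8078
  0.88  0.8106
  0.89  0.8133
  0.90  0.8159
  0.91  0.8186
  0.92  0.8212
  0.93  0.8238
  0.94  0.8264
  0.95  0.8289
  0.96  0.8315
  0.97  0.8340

€41.72

T = 1.25;  σ√T = 0.2795
d₁ = [ln(180/150) + (0.035 + 0.25²/2)·1.25] / 0.2795 = [0.1823 + 0.0828] / 0.2795 = 0.9486 → 0.95
d₂ = d₁ − σ√T = 0.9486 − 0.2795 = 0.6691 → 0.67
e^(−rT) = e^(−0.035·1.25) = 0.9572
N(d₁) = N(0.95) = 0.8289;  N(d₂) = N(0.67) = 0.7486
C = 180·0.8289 − 150·0.9572·0.7486 = 149.2020 − 107.4840 = 41.7180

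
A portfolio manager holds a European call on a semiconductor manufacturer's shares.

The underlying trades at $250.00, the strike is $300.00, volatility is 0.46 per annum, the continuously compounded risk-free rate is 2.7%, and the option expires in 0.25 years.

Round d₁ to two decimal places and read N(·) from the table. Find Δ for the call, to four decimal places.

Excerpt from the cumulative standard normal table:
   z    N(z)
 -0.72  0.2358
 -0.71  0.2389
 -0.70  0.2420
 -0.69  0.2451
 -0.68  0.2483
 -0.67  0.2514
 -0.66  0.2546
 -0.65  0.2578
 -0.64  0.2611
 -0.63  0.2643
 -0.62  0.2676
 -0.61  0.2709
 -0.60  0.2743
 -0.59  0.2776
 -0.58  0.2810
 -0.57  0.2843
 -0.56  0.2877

T = 0.25;  σ√T = 0.2300
ln(S/K) + (r + σ²/2)T = ln(250/300) + (0.027 + 0.46²/2)·0.25 = -0.1823 + 0.0332 = -0.1491
d₁ = -0.1491 / 0.2300 = -0.6484 which rounds to -0.65
N(d₁) = N(-0.65) = 0.2578
Δ_call = N(d₁) = 0.2578

0.2578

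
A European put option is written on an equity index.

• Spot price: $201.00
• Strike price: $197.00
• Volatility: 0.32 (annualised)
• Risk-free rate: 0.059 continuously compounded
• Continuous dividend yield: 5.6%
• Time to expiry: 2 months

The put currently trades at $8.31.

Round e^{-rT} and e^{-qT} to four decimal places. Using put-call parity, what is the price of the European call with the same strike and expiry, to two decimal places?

$12.37

e^(−qT) = e^(−0.056·0.1667) = 0.9907;  e^(−rT) = e^(−0.059·0.1667) = 0.9902
Put-call parity: C − P = S·e^(−qT) − K·e^(−rT) = 201·0.9907 − 197·0.9902 = 199.1307 − 195.0694 = 4.0613
C = P + (C − P) = 8.31 + (4.0613) = 12.3713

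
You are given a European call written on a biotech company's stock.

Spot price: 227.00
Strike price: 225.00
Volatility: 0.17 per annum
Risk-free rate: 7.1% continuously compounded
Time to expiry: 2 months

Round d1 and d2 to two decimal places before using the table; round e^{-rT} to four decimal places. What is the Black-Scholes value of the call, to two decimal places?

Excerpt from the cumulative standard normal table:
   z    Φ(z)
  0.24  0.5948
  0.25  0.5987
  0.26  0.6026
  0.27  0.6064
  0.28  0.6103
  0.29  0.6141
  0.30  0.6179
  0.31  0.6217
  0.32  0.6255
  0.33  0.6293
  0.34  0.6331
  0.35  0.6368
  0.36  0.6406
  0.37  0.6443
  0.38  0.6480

8.87

σ√T = 0.17 × 0.4082 = 0.0694
d₁ = [ln(227/225) + (0.071 + 0.17²/2)·0.1667] / 0.0694 = [0.0088 + 0.0142] / 0.0694 = 0.3327 ⇒ 0.33
d₂ = d₁ − σ√T = 0.3327 − 0.0694 = 0.2633 ⇒ 0.26
exp(−rT) = exp(−0.071·0.1667) = 0.9882
C = 227·N(0.33) − 225·0.9882·N(0.26) = 227·0.6293 − 225·0.9882·0.6026 = 142.8511 − 133.9851 = 8.8660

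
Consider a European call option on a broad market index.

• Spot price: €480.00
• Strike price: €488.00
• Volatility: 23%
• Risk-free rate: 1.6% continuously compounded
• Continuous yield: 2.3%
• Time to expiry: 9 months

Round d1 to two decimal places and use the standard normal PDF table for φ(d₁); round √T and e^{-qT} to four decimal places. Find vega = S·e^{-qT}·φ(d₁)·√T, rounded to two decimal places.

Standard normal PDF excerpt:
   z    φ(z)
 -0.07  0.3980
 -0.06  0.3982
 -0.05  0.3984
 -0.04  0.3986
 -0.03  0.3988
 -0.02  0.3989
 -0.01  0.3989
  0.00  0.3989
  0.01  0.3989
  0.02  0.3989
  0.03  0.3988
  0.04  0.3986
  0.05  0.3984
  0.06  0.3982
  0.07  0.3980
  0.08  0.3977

162.98

T = 0.75;  σ√T = 0.1992
d₁ = [ln(480/488) + (0.016 − 0.023 + ½·0.23²)·0.75] / (σ√T) = (-0.0165 + 0.0146) / 0.1992 = -0.0097 ≈ -0.01
√T = √0.75 = 0.8660
φ(d₁) = φ(-0.01) = 0.3989
exp(−qT) = exp(−0.023·0.75) = 0.9829
vega = S·exp(−qT)·φ(d₁)·√T = 480·0.9829·0.3989·0.8660 = 162.9793
(Vega is the same for a European call and put with the same parameters.)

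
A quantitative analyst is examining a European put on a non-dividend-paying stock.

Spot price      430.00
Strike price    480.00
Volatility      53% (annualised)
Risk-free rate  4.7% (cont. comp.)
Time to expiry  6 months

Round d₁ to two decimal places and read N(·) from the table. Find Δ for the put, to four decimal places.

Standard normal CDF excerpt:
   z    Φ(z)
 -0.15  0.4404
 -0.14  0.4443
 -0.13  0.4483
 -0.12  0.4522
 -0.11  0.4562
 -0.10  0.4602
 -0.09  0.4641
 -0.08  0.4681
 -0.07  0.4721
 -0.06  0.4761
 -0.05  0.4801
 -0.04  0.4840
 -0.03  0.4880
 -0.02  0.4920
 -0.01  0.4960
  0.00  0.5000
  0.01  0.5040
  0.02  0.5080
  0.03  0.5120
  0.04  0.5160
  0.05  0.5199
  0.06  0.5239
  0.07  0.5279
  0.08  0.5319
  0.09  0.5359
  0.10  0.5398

-0.5160

σ√T = 0.53·√0.5 = 0.3748
d₁ = [ln(430/480) + (0.047 + 0.53²/2)·0.5] / 0.3748 = [-0.1100 + 0.0937] / 0.3748 = -0.0434 → -0.04
N(d₁) = N(-0.04) = 0.4840
Δ_put = N(d₁) − 1 = 0.4840 − 1 = -0.5160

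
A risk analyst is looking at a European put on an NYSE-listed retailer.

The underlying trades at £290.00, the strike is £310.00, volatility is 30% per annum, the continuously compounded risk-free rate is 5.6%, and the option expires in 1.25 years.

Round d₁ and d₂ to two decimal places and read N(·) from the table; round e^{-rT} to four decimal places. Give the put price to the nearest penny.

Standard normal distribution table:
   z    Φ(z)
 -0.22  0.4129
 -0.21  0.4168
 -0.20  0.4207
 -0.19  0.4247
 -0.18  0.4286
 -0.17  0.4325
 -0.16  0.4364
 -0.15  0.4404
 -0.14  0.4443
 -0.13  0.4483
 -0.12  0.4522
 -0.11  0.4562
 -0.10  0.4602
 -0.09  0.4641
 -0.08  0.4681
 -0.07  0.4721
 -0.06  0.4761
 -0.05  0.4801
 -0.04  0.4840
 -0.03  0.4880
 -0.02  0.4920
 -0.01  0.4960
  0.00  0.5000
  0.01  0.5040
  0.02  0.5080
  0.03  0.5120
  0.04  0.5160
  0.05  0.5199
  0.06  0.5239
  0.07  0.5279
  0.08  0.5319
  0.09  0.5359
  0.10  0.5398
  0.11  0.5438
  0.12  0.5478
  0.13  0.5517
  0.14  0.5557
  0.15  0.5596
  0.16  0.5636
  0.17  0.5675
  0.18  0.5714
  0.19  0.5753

σ√T = 0.3 × 1.1180 = 0.3354
ln(S/K) + (r + σ²/2)T = ln(290/310) + (0.056 + 0.3²/2)·1.25 = -0.0667 + 0.1263 = 0.0596
d₁ = 0.0596 / 0.3354 = 0.1776 ≈ 0.18
d₂ = d₁ − σ√T = 0.1776 − 0.3354 = -0.1578 ≈ -0.16
e^(−rT) = e^(−0.056·1.25) = 0.9324
N(−d₂) = N(0.16) = 0.5636;  N(−d₁) = N(-0.18) = 0.4286
P = 310·0.9324·0.5636 − 290·0.4286 = 162.9052 − 124.2940 = 38.6112

£38.61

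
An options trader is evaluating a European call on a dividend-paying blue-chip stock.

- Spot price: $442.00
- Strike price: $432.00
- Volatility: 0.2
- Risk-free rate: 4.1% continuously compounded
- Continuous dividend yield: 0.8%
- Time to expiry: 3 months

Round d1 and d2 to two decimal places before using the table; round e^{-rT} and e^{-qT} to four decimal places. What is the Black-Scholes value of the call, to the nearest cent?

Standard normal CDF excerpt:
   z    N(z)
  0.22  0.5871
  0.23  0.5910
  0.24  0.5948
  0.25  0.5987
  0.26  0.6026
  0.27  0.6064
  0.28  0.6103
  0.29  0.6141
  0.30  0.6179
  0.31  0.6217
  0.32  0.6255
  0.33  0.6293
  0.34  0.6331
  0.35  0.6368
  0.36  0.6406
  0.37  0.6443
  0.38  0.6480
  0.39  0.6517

$24.91

σ√T = 0.2·√0.25 = 0.1000
d₁ = [ln(442/432) + (0.041 − 0.008 + 0.2²/2)·0.25] / 0.1000 = [0.0229 + 0.0133] / 0.1000 = 0.3613 → 0.36
d₂ = d₁ − σ√T = 0.3613 − 0.1000 = 0.2613 → 0.26
exp(−qT) = exp(−0.008·0.25) = 0.9980;  exp(−rT) = exp(−0.041·0.25) = 0.9898
C = 442·0.9980·N(0.36) − 432·0.9898·N(0.26) = 442·0.9980·0.6406 − 432·0.9898·0.6026 = 282.5789 − 257.6679 = 24.9110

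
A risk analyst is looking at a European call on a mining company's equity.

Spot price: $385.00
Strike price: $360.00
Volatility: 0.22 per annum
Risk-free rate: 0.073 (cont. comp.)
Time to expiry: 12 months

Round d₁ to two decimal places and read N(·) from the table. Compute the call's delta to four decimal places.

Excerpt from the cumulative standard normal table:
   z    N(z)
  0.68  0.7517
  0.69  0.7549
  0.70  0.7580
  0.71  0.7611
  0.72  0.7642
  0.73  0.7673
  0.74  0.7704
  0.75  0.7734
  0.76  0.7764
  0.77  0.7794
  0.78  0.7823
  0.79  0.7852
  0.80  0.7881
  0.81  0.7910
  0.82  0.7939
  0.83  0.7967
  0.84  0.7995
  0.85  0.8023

σ√T = 0.22·√1 = 0.2200
d₁ = [ln(385/360) + (0.073 + ½·0.22²)·1] / (σ√T) = (0.0671 + 0.0972) / 0.2200 = 0.7470 ≈ 0.75
N(d₁) = N(0.75) = 0.7734
Δ_call = N(d₁) = 0.7734

0.7734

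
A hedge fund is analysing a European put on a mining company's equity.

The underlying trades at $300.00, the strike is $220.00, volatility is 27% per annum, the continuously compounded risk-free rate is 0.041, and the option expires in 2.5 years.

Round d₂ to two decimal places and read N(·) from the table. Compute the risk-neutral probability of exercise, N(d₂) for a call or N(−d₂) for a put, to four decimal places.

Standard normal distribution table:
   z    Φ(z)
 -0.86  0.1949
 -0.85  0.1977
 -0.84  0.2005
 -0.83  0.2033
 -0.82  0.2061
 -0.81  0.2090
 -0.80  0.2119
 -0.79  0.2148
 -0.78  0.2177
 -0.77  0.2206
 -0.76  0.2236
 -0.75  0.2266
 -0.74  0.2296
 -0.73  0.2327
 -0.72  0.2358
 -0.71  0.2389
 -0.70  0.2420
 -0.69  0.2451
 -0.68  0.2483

T = 2.5;  σ√T = 0.4269
d₁ = [ln(300/220) + (0.041 + ½·0.27²)·2.5] / (σ√T) = (0.3102 + 0.1936) / 0.4269 = 1.1801 ≈ 1.18
d₂ = 1.1801 − 0.4269 = 0.7532 ≈ 0.75
Risk-neutral Pr[S_T < K] = N(−d₂) = N(-0.75) = 0.2266

0.2266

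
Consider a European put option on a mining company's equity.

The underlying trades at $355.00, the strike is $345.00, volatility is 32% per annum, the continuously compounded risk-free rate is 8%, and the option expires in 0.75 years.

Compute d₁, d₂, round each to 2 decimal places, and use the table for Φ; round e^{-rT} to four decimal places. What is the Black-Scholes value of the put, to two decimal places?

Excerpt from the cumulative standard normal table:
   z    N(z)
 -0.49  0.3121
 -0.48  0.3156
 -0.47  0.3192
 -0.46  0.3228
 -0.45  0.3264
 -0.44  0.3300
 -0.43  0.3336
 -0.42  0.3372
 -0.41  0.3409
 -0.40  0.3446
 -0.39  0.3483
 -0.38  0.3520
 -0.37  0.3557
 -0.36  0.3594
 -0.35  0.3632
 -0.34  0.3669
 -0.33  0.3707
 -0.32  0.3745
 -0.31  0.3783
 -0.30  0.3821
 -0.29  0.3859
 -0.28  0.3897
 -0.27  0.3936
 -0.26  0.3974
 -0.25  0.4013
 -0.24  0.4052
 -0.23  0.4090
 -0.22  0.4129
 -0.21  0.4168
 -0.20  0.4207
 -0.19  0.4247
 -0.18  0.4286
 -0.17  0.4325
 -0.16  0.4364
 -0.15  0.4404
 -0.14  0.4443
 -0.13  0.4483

$24.67

σ√T = 0.32·√0.75 = 0.2771
ln(S/K) + (r + σ²/2)T = ln(355/345) + (0.08 + 0.32²/2)·0.75 = 0.0286 + 0.0984 = 0.1270
d₁ = 0.1270 / 0.2771 = 0.4582 ⇒ 0.46
d₂ = d₁ − σ√T = 0.4582 − 0.2771 = 0.1810 ⇒ 0.18
e^(−rT) = e^(−0.08·0.75) = 0.9418
N(−d₂) = N(-0.18) = 0.4286;  N(−d₁) = N(-0.46) = 0.3228
P = 345·0.9418·0.4286 − 355·0.3228 = 139.2611 − 114.5940 = 24.6671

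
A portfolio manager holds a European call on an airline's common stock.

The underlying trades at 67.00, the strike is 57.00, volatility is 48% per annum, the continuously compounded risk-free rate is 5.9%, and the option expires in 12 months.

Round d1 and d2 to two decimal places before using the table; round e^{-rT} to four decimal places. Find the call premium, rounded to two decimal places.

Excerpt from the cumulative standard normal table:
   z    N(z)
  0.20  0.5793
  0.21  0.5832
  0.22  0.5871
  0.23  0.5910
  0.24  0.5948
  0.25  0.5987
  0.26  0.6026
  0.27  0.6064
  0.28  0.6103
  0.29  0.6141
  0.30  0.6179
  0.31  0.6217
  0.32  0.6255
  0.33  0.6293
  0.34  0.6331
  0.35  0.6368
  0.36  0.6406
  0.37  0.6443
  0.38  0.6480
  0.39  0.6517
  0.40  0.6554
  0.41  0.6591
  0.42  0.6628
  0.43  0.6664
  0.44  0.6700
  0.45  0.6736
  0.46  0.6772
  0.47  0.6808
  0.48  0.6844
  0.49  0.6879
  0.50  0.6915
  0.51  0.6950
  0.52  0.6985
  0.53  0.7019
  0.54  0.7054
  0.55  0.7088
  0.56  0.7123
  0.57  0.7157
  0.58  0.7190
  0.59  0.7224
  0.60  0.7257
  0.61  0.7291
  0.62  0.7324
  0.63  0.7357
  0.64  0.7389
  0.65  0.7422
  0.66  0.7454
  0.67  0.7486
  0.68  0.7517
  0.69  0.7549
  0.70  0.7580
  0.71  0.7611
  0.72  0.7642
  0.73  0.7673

σ√T = 0.48·√1 = 0.4800
d₁ = [ln(67/57) + (0.059 + ½·0.48²)·1] / (σ√T) = (0.1616 + 0.1742) / 0.4800 = 0.6997 ⇒ 0.70
d₂ = 0.6997 − 0.4800 = 0.2197 ⇒ 0.22
e^(−rT) = e^(−0.059·1) = 0.9427
N(d₁) = N(0.70) = 0.7580;  N(d₂) = N(0.22) = 0.5871
C = 67·0.7580 − 57·0.9427·0.5871 = 50.7860 − 31.5472 = 19.2388

19.24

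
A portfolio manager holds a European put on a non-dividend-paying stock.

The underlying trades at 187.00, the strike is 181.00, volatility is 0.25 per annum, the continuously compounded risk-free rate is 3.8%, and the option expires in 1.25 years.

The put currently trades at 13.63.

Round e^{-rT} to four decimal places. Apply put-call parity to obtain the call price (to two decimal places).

e^(−rT) = e^(−0.038·1.25) = 0.9536
Put-call parity: C − P = S − K·e^(−rT) = 187 − 181·0.9536 = 187 − 172.6016 = 14.3984
C = P + (C − P) = 13.63 + (14.3984) = 28.0284

28.03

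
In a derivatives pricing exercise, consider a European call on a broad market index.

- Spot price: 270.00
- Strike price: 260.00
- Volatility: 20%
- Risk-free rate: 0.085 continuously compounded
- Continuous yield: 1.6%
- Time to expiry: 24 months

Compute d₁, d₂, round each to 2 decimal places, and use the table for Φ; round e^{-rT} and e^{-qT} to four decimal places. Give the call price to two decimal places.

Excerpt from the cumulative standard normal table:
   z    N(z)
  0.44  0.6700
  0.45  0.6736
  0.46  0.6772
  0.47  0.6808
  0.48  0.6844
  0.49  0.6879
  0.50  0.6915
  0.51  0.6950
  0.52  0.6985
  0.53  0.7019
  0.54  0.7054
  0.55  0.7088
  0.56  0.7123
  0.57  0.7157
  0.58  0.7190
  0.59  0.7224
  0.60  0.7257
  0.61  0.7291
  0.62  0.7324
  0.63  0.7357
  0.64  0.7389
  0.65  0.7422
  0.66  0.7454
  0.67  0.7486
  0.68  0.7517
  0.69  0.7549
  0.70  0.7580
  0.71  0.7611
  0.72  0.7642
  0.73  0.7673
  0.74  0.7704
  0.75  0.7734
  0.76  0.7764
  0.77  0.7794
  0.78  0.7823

52.89

σ√T = 0.2 × 1.4142 = 0.2828
d₁ = [ln(270/260) + (0.085 − 0.016 + 0.2²/2)·2] / 0.2828 = [0.0377 + 0.1780] / 0.2828 = 0.7628 ≈ 0.76
d₂ = d₁ − σ√T = 0.7628 − 0.2828 = 0.4799 ≈ 0.48
exp(−qT) = exp(−0.016·2) = 0.9685;  exp(−rT) = exp(−0.085·2) = 0.8437
N(d₁) = N(0.76) = 0.7764;  N(d₂) = N(0.48) = 0.6844
C = 270·0.9685·0.7764 − 260·0.8437·0.6844 = 203.0247 − 150.1314 = 52.8934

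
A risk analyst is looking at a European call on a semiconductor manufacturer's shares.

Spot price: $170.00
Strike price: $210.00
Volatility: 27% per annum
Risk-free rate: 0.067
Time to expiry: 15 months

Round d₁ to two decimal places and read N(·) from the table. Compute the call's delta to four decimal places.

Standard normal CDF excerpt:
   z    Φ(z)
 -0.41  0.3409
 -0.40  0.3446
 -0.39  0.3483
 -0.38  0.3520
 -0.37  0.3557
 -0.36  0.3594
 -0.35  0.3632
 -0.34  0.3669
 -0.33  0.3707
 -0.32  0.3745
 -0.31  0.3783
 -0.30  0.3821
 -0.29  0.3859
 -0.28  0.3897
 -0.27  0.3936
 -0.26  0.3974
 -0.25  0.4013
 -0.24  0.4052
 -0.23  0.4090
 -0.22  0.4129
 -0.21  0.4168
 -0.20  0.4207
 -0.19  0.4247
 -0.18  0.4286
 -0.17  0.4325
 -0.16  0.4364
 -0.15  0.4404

0.3936

T = 1.25;  σ√T = 0.3019
ln(S/K) + (r + σ²/2)T = ln(170/210) + (0.067 + 0.27²/2)·1.25 = -0.2113 + 0.1293 = -0.0820
d₁ = -0.0820 / 0.3019 = -0.2716 → -0.27
N(d₁) = N(-0.27) = 0.3936
Δ_call = N(d₁) = 0.3936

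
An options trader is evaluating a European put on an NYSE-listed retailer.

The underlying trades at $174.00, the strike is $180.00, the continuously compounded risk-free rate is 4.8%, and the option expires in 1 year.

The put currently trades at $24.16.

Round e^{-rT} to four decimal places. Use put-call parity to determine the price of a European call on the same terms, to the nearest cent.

exp(−rT) = exp(−0.048·1) = 0.9531
Put-call parity: C − P = S − K·e^(−rT) = 174 − 180·0.9531 = 174 − 171.5580 = 2.4420
C = P + (C − P) = 24.16 + (2.4420) = 26.6020

$26.60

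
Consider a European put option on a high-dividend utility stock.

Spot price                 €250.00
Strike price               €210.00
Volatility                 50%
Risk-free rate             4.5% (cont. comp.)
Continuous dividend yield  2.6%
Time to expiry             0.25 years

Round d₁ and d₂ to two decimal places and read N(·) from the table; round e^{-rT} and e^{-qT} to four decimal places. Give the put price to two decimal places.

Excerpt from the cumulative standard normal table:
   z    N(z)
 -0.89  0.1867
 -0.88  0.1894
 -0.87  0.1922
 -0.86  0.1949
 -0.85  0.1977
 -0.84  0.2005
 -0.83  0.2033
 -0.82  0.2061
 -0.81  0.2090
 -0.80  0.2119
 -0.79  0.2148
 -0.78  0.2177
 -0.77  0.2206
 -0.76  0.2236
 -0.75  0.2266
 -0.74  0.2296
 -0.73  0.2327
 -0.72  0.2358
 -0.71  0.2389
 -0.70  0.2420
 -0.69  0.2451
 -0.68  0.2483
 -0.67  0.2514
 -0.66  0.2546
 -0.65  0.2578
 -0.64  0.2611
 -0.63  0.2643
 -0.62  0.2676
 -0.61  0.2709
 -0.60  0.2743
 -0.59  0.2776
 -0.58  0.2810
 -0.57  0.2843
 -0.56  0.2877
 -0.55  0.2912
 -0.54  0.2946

T = 0.25;  σ√T = 0.2500
ln(S/K) + (r − q + σ²/2)T = ln(250/210) + (0.045 − 0.026 + 0.5²/2)·0.25 = 0.1744 + 0.0360 = 0.2104
d₁ = 0.2104 / 0.2500 = 0.8414 → 0.84
d₂ = d₁ − σ√T = 0.8414 − 0.2500 = 0.5914 → 0.59
e^(−qT) = e^(−0.026·0.25) = 0.9935;  e^(−rT) = e^(−0.045·0.25) = 0.9888
N(−d₂) = N(-0.59) = 0.2776;  N(−d₁) = N(-0.84) = 0.2005
P = 210·0.9888·0.2776 − 250·0.9935·0.2005 = 57.6431 − 49.7992 = 7.8439

€7.84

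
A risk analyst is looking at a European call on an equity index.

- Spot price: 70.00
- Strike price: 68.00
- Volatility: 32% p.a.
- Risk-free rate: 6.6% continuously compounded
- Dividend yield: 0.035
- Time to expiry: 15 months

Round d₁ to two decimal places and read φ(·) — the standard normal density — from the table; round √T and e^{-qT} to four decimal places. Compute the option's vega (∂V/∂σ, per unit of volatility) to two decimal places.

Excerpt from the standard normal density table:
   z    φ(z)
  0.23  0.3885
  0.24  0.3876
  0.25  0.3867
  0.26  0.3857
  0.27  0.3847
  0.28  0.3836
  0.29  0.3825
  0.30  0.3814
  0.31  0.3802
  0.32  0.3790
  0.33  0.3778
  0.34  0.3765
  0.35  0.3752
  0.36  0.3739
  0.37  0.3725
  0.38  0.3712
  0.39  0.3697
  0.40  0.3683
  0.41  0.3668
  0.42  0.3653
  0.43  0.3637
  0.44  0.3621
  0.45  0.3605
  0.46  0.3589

σ√T = 0.32·√1.25 = 0.3578
d₁ = [ln(70/68) + (0.066 − 0.035 + ½·0.32²)·1.25] / (σ√T) = (0.0290 + 0.1027) / 0.3578 = 0.3682 which rounds to 0.37
√T = √1.25 = 1.1180
φ(d₁) = φ(0.37) = 0.3725
e^(−qT) = e^(−0.035·1.25) = 0.9572
vega = S·e^(−qT)·φ(d₁)·√T = 70·0.9572·0.3725·1.1180 = 27.9042

27.90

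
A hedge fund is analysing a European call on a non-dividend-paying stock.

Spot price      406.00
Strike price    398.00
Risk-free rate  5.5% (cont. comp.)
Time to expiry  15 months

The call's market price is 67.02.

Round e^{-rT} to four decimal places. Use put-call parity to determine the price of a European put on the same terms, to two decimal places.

e^(−rT) = e^(−0.055·1.25) = 0.9336
Put-call parity: C − P = S − K·e^(−rT) = 406 − 398·0.9336 = 406 − 371.5728 = 34.4272
P = C − (C − P) = 67.02 − (34.4272) = 32.5928

32.59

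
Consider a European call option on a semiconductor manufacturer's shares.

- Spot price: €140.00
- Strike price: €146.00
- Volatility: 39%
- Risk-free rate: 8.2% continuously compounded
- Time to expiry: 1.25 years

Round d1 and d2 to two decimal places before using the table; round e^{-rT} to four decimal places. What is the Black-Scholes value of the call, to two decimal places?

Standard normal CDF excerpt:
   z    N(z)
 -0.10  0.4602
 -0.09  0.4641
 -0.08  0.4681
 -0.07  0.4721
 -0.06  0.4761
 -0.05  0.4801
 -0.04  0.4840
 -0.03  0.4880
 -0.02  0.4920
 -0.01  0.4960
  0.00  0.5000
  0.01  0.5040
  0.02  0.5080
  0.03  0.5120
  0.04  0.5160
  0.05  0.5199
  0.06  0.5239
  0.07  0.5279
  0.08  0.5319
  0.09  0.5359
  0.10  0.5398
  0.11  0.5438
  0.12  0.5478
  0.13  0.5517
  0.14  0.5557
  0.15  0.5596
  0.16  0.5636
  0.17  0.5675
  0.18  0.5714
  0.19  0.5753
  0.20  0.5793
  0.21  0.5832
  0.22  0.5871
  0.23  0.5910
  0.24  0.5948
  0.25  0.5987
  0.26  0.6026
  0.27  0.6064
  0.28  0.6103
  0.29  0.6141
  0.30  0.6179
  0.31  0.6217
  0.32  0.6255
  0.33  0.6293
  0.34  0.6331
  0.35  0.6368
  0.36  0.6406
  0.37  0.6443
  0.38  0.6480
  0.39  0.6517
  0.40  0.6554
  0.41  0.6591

€28.00

σ√T = 0.39·√1.25 = 0.4360
ln(S/K) + (r + σ²/2)T = ln(140/146) + (0.082 + 0.39²/2)·1.25 = -0.0420 + 0.1976 = 0.1556
d₁ = 0.1556 / 0.4360 = 0.3568 → 0.36
d₂ = d₁ − σ√T = 0.3568 − 0.4360 = -0.0792 → -0.08
exp(−rT) = exp(−0.082·1.25) = 0.9026
C = 140·N(0.36) − 146·0.9026·N(-0.08) = 140·0.6406 − 146·0.9026·0.4681 = 89.6840 − 61.6860 = 27.9980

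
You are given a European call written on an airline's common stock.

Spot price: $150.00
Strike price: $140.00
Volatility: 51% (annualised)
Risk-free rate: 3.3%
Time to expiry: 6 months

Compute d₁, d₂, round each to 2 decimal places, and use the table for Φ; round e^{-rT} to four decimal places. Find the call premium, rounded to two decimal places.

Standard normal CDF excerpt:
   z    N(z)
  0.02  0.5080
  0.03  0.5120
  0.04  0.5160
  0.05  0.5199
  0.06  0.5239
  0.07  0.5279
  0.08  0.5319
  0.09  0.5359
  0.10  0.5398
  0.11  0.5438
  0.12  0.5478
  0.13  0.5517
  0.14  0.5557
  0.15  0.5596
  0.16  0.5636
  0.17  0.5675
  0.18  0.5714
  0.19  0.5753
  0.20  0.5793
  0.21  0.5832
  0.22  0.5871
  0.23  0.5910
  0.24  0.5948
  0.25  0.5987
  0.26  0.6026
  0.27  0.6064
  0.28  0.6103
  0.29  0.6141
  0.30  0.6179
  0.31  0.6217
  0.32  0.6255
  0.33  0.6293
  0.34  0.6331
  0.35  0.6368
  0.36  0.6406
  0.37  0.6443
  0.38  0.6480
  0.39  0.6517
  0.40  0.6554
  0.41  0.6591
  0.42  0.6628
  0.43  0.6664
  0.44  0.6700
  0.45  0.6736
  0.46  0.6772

σ√T = 0.51 × 0.7071 = 0.3606
d₁ = [ln(150/140) + (0.033 + 0.51²/2)·0.5] / 0.3606 = [0.0690 + 0.0815] / 0.3606 = 0.4174 which rounds to 0.42
d₂ = d₁ − σ√T = 0.4174 − 0.3606 = 0.0568 which rounds to 0.06
e^(−rT) = e^(−0.033·0.5) = 0.9836
C = 150·N(0.42) − 140·0.9836·N(0.06) = 150·0.6628 − 140·0.9836·0.5239 = 99.4200 − 72.1431 = 27.2769

$27.28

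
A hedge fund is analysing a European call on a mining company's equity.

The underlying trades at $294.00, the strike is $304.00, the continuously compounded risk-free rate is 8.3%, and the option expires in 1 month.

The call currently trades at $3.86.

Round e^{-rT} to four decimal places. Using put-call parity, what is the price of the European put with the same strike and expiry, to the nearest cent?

exp(−rT) = exp(−0.083·0.08333) = 0.9931
Put-call parity: C − P = S − K·e^(−rT) = 294 − 304·0.9931 = 294 − 301.9024 = -7.9024
P = C − (C − P) = 3.86 − (-7.9024) = 11.7624

$11.76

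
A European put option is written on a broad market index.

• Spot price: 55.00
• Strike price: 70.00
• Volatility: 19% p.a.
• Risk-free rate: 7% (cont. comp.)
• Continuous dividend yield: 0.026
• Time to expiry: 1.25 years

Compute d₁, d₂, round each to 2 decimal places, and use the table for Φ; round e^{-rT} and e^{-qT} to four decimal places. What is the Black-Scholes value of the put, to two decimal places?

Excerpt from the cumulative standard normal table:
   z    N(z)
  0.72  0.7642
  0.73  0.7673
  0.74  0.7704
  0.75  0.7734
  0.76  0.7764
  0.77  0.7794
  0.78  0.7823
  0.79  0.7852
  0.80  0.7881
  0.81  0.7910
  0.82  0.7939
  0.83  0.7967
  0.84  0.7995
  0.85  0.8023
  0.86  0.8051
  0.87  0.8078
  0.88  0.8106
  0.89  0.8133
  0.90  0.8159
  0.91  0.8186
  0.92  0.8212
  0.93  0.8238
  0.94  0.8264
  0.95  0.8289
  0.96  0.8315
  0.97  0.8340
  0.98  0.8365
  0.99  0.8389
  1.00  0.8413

12.15

σ√T = 0.19·√1.25 = 0.2124
d₁ = [ln(55/70) + (0.07 − 0.026 + 0.19²/2)·1.25] / 0.2124 = [-0.2412 + 0.0776] / 0.2124 = -0.7701 ⇒ -0.77
d₂ = d₁ − σ√T = -0.7701 − 0.2124 = -0.9826 ⇒ -0.98
e^(−qT) = e^(−0.026·1.25) = 0.9680;  e^(−rT) = e^(−0.07·1.25) = 0.9162
N(−d₂) = N(0.98) = 0.8365;  N(−d₁) = N(0.77) = 0.7794
P = 70·0.9162·0.8365 − 55·0.9680·0.7794 = 53.6481 − 41.4953 = 12.1528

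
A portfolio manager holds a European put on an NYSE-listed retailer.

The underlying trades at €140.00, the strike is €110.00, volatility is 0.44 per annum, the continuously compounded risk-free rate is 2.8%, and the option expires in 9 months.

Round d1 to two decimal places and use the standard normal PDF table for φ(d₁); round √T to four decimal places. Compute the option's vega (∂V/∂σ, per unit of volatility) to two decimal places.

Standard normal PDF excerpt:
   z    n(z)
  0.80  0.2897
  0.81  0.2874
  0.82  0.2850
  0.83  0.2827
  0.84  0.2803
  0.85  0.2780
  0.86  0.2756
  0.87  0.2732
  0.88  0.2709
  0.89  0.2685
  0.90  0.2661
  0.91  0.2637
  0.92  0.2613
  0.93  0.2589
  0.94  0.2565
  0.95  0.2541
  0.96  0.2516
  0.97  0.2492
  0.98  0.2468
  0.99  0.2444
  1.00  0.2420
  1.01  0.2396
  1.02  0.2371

32.84

σ√T = 0.44 × 0.8660 = 0.3811
d₁ = [ln(140/110) + (0.028 + 0.44²/2)·0.75] / 0.3811 = [0.2412 + 0.0936] / 0.3811 = 0.8785 → 0.88
√T = √0.75 = 0.8660
φ(d₁) = φ(0.88) = 0.2709
vega = S·φ(d₁)·√T = 140·0.2709·0.8660 = 32.8439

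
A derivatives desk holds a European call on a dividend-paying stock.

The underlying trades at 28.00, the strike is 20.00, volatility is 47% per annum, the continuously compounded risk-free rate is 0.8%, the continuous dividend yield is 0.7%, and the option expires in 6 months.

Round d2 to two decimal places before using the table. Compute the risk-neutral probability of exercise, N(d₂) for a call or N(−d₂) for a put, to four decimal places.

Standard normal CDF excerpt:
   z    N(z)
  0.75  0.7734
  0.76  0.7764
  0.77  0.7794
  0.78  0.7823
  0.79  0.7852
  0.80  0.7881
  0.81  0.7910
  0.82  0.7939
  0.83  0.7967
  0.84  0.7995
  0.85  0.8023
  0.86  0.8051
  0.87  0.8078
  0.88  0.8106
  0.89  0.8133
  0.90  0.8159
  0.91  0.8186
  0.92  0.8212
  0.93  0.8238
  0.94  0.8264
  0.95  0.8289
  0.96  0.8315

σ√T = 0.47·√0.5 = 0.3323
d₁ = [ln(28/20) + (0.008 − 0.007 + ½·0.47²)·0.5] / (σ√T) = (0.3365 + 0.0557) / 0.3323 = 1.1801 ⇒ 1.18
d₂ = 1.1801 − 0.3323 = 0.8478 ⇒ 0.85
Risk-neutral Pr[S_T > K] = N(d₂) = N(0.85) = 0.8023

0.8023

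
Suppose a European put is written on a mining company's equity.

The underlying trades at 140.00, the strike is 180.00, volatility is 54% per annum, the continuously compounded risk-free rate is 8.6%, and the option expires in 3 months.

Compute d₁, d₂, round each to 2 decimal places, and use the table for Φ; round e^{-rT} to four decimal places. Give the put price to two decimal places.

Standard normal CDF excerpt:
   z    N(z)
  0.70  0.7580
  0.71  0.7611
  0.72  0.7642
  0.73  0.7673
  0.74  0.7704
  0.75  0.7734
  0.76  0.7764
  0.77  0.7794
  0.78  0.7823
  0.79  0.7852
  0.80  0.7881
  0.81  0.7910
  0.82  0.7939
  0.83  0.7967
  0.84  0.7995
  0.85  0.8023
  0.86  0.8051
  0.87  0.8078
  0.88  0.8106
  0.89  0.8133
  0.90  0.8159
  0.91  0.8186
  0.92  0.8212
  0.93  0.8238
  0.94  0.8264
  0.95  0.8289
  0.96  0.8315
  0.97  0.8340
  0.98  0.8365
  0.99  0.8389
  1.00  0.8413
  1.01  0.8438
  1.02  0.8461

40.80

T = 0.25;  σ√T = 0.2700
d₁ = [ln(140/180) + (0.086 + 0.54²/2)·0.25] / 0.2700 = [-0.2513 + 0.0580] / 0.2700 = -0.7162 ≈ -0.72
d₂ = d₁ − σ√T = -0.7162 − 0.2700 = -0.9862 ≈ -0.99
exp(−rT) = exp(−0.086·0.25) = 0.9787
N(−d₂) = N(0.99) = 0.8389;  N(−d₁) = N(0.72) = 0.7642
P = 180·0.9787·0.8389 − 140·0.7642 = 147.7857 − 106.9880 = 40.7977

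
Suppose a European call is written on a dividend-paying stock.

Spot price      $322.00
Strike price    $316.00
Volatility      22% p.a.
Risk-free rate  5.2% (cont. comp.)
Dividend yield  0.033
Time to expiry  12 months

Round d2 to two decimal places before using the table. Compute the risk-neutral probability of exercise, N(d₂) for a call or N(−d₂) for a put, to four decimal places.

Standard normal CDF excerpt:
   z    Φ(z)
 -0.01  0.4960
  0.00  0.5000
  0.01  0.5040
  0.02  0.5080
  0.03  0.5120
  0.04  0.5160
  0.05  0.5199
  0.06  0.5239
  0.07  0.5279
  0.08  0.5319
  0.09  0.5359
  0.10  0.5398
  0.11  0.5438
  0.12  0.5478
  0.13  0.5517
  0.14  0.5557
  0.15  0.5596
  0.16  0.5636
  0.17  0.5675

T = 1;  σ√T = 0.2200
ln(S/K) + (r − q + σ²/2)T = ln(322/316) + (0.052 − 0.033 + 0.22²/2)·1 = 0.0188 + 0.0432 = 0.0620
d₁ = 0.0620 / 0.2200 = 0.2819 ≈ 0.28
d₂ = d₁ − σ√T = 0.2819 − 0.2200 = 0.0619 ≈ 0.06
Risk-neutral Pr[S_T > K] = N(d₂) = N(0.06) = 0.5239

0.5239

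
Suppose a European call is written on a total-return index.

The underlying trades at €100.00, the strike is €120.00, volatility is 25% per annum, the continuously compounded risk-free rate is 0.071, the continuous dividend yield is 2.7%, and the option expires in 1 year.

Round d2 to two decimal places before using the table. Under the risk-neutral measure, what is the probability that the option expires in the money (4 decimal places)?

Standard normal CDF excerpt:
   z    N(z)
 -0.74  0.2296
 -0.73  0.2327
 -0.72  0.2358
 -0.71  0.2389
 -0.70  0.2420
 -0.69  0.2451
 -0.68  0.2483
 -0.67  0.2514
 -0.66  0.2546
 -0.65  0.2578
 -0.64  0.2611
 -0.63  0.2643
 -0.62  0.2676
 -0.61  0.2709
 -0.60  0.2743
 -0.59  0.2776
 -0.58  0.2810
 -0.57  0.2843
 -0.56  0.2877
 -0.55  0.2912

σ√T = 0.25·√1 = 0.2500
d₁ = [ln(100/120) + (0.071 − 0.027 + ½·0.25²)·1] / (σ√T) = (-0.1823 + 0.0752) / 0.2500 = -0.4283 → -0.43
d₂ = -0.4283 − 0.2500 = -0.6783 → -0.68
Risk-neutral Pr[S_T > K] = N(d₂) = N(-0.68) = 0.2483

0.2483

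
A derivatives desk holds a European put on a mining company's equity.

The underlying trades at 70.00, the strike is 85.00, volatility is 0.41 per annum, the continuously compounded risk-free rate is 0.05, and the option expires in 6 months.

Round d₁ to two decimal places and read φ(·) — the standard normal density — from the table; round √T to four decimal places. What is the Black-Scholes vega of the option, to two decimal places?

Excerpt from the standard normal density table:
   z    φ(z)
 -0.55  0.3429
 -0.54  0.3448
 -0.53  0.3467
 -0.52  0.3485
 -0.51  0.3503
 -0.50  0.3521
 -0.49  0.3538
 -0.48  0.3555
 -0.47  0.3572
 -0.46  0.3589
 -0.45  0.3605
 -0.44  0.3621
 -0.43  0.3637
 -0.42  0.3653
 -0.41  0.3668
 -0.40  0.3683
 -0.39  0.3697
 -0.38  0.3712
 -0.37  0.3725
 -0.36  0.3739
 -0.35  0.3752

17.92

T = 0.5;  σ√T = 0.2899
ln(S/K) + (r + σ²/2)T = ln(70/85) + (0.05 + 0.41²/2)·0.5 = -0.1942 + 0.0670 = -0.1271
d₁ = -0.1271 / 0.2899 = -0.4385 ≈ -0.44
√T = √0.5 = 0.7071
φ(d₁) = φ(-0.44) = 0.3621
vega = S·φ(d₁)·√T = 70·0.3621·0.7071 = 17.9229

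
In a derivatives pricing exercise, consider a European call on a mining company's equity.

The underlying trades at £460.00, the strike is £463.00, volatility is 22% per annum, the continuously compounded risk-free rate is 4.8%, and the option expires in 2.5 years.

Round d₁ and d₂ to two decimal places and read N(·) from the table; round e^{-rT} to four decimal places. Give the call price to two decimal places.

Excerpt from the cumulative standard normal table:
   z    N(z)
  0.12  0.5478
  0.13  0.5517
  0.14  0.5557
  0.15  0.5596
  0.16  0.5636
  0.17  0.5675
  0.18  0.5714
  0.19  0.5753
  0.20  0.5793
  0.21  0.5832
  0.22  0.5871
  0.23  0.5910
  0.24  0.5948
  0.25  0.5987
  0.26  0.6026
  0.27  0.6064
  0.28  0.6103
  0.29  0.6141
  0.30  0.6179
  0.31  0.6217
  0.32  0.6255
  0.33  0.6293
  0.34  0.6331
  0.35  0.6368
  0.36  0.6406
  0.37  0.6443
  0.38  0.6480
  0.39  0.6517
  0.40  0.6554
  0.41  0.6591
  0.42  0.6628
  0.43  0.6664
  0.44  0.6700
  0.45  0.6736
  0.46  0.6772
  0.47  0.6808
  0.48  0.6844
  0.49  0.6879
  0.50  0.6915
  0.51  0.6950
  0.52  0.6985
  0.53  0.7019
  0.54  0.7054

σ√T = 0.22·√2.5 = 0.3479
d₁ = [ln(460/463) + (0.048 + 0.22²/2)·2.5] / 0.3479 = [-0.0065 + 0.1805] / 0.3479 = 0.5002 which rounds to 0.50
d₂ = d₁ − σ√T = 0.5002 − 0.3479 = 0.1524 which rounds to 0.15
exp(−rT) = exp(−0.048·2.5) = 0.8869
C = 460·N(0.50) − 463·0.8869·N(0.15) = 460·0.6915 − 463·0.8869·0.5596 = 318.0900 − 229.7912 = 88.2988

£88.30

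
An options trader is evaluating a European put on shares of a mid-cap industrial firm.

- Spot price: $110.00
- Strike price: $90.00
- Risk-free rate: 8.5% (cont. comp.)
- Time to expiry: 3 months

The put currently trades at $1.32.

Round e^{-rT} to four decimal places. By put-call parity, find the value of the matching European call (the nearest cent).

$23.21

e^(−rT) = e^(−0.085·0.25) = 0.9790
Put-call parity: C − P = S − K·e^(−rT) = 110 − 90·0.9790 = 110 − 88.1100 = 21.8900
C = P + (C − P) = 1.32 + (21.8900) = 23.2100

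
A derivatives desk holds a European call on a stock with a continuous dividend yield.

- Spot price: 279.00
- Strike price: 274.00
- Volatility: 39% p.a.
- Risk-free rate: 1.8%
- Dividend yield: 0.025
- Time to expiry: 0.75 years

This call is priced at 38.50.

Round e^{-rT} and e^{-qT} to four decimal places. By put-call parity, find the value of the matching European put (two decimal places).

35.02

exp(−qT) = exp(−0.025·0.75) = 0.9814;  exp(−rT) = exp(−0.018·0.75) = 0.9866
Put-call parity: C − P = S·e^(−qT) − K·e^(−rT) = 279·0.9814 − 274·0.9866 = 273.8106 − 270.3284 = 3.4822
P = C − (C − P) = 38.50 − (3.4822) = 35.0178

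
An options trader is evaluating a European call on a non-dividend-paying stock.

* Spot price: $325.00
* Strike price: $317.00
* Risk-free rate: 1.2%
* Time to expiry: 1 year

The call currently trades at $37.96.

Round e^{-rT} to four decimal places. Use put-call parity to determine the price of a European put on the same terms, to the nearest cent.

$26.19

exp(−rT) = exp(−0.012·1) = 0.9881
Put-call parity: C − P = S − K·e^(−rT) = 325 − 317·0.9881 = 325 − 313.2277 = 11.7723
P = C − (C − P) = 37.96 − (11.7723) = 26.1877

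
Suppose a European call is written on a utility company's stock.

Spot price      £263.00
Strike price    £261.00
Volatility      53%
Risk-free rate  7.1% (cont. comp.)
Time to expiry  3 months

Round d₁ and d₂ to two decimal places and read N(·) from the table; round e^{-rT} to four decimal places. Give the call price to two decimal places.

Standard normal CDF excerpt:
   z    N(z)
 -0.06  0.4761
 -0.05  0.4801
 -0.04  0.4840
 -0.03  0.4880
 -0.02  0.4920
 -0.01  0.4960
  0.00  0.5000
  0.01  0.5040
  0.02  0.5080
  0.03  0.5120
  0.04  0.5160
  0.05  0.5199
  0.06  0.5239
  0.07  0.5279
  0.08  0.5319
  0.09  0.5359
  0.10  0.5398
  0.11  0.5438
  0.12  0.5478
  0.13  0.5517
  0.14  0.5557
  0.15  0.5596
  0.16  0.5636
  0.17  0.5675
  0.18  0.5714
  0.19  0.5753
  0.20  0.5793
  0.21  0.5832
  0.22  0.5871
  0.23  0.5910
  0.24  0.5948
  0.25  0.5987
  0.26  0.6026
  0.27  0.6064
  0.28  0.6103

σ√T = 0.53·√0.25 = 0.2650
d₁ = [ln(263/261) + (0.071 + 0.53²/2)·0.25] / 0.2650 = [0.0076 + 0.0529] / 0.2650 = 0.2283 → 0.23
d₂ = d₁ − σ√T = 0.2283 − 0.2650 = -0.0367 → -0.04
exp(−rT) = exp(−0.071·0.25) = 0.9824
N(d₁) = N(0.23) = 0.5910;  N(d₂) = N(-0.04) = 0.4840
C = 263·0.5910 − 261·0.9824·0.4840 = 155.4330 − 124.1007 = 31.3323

£31.33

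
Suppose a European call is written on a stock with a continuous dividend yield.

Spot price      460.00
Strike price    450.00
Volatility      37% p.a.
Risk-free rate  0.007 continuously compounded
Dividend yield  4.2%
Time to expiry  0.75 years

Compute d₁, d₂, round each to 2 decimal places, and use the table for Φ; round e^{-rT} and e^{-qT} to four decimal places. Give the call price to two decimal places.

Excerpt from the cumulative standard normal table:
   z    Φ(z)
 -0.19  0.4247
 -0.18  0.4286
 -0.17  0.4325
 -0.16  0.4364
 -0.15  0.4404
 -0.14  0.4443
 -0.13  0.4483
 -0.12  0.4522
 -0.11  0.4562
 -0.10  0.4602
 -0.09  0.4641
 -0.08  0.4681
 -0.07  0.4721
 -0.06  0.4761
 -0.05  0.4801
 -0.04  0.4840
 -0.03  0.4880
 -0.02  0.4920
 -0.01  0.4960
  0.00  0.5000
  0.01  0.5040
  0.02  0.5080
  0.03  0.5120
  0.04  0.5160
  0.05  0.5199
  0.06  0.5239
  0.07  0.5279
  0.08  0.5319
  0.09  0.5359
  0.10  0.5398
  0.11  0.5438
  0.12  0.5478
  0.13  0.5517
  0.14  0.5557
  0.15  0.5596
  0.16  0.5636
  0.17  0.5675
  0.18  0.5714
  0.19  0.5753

55.82

σ√T = 0.37·√0.75 = 0.3204
d₁ = [ln(460/450) + (0.007 − 0.042 + ½·0.37²)·0.75] / (σ√T) = (0.0220 + 0.0251) / 0.3204 = 0.1469 which rounds to 0.15
d₂ = 0.1469 − 0.3204 = -0.1735 which rounds to -0.17
e^(−qT) = e^(−0.042·0.75) = 0.9690;  e^(−rT) = e^(−0.007·0.75) = 0.9948
N(d₁) = N(0.15) = 0.5596;  N(d₂) = N(-0.17) = 0.4325
C = 460·0.9690·0.5596 − 450·0.9948·0.4325 = 249.4361 − 193.6130 = 55.8232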